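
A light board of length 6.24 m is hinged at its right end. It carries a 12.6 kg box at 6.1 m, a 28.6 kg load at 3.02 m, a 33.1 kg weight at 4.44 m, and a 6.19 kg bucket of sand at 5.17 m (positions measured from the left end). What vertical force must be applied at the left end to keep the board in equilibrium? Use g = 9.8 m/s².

Taking torques about the right end:
Box: 12.6 × 9.8 = 123.5 N down at 6.1 m → arm 0.14 m, τ = 123.5 × 0.14 = 17.29 N·m counterclockwise.
Load: 28.6 × 9.8 = 280.3 N down at 3.02 m → arm 3.22 m, τ = 280.3 × 3.22 = 902.6 N·m counterclockwise.
Weight: 33.1 × 9.8 = 324.4 N down at 4.44 m → arm 1.8 m, τ = 324.4 × 1.8 = 583.9 N·m counterclockwise.
Bucket of sand: 6.19 × 9.8 = 60.66 N down at 5.17 m → arm 1.07 m, τ = 60.66 × 1.07 = 64.91 N·m counterclockwise.
Net moment of the loads = 1569 N·m counterclockwise.
The upward force F acts at the left end, arm 6.24 m, giving F × 6.24 clockwise.
Setting net torque to zero: F × 6.24 = 1569 → F = 1569 / 6.24 = 251 N.

F ≈ 251 N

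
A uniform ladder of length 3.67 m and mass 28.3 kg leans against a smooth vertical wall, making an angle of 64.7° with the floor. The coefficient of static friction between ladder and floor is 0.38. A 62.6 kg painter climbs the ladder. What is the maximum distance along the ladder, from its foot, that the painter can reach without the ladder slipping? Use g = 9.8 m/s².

About the foot of the ladder:
Ladder weight 28.3×9.8 = 277.3 N acts at 1.835 m along the ladder; its horizontal arm is 1.835·cos64.7° = 0.7842 m → τ = 217.5 N·m clockwise.
Painter weight 62.6×9.8 = 613.5 N at distance d → arm d·cos64.7° → τ = 613.5·d·0.4274 clockwise.
Wall normal N at the top has arm L sinθ = 3.318 m counterclockwise, so Στ = 0 gives N·3.318 = 217.5 + 262.2·d.
ΣFy = 0 ⇒ N_floor = 890.8 N, so the maximum friction is μ_s·N_floor = 0.38×890.8 = 338.5 N. ΣFx = 0 ⇒ N_wall = f, so at the slipping point N = 338.5 N.
Substituting: 338.5×3.318 = 217.5 + 262.2·d ⇒ d = (1123 − 217.5) / 262.2 = 3.45 m.

d ≈ 3.45 m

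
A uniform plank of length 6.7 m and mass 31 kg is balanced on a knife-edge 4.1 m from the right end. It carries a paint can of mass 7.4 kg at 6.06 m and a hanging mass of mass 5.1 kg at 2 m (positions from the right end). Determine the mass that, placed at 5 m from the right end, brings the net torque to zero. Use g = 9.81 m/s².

m ≈ 21.6 kg

Taking torques about the knife-edge (at 4.1 m from the right end):
Beam weight: 31 × 9.81 = 304.1 N down at 3.35 m → arm 0.75 m, τ = 304.1 × 0.75 = 228.1 N·m clockwise.
Paint can: 7.4 × 9.81 = 72.59 N down at 6.06 m → arm 1.96 m, τ = 72.59 × 1.96 = 142.3 N·m counterclockwise.
Hanging mass: 5.1 × 9.81 = 50.03 N down at 2 m → arm 2.1 m, τ = 50.03 × 2.1 = 105.1 N·m clockwise.
Net moment of known loads = 190.9 N·m clockwise.
An unknown mass m at 5 m has arm 0.9 m; its moment is m·g·0.9 counterclockwise.
For rotational equilibrium, m × 9.81 × 0.9 = 190.9, so m = 190.9 / (9.81 × 0.9) = 21.6 kg.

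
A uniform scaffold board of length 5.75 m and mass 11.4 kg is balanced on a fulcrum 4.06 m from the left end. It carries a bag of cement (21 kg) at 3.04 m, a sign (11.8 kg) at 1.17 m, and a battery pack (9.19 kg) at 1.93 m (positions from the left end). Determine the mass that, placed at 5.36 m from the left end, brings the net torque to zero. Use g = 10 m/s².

m ≈ 68.2 kg

Choose the fulcrum (at 4.06 m from the left end) as the axis so the support reaction has zero arm there.
Beam weight: 11.4 × 10 = 114 N down at 2.875 m → arm 1.185 m, τ = 114 × 1.185 = 135.1 N·m counterclockwise.
Bag of cement: 21 × 10 = 210 N down at 3.04 m → arm 1.02 m, τ = 210 × 1.02 = 214.2 N·m counterclockwise.
Sign: 11.8 × 10 = 118 N down at 1.17 m → arm 2.89 m, τ = 118 × 2.89 = 341 N·m counterclockwise.
Battery pack: 9.19 × 10 = 91.9 N down at 1.93 m → arm 2.13 m, τ = 91.9 × 2.13 = 195.7 N·m counterclockwise.
Net moment of known loads = 886 N·m counterclockwise.
An unknown mass m at 5.36 m has arm 1.3 m; its moment is m·g·1.3 clockwise.
Στ = 0 ⇒ m × 10 × 1.3 = 886 ⇒ m = 886 / (10 × 1.3) = 68.2 kg.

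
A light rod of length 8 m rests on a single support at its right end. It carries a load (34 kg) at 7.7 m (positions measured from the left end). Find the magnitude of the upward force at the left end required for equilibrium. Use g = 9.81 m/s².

F ≈ 12.5 N

Taking torques about the right end:
Load: 34 × 9.81 = 333.5 N down at 7.7 m → arm 0.3 m, τ = 333.5 × 0.3 = 100 N·m counterclockwise.
Net moment of the loads = 100 N·m counterclockwise.
The upward force F acts at the left end, arm 8 m, giving F × 8 clockwise.
Setting net torque to zero: F × 8 = 100 → F = 100 / 8 = 12.5 N.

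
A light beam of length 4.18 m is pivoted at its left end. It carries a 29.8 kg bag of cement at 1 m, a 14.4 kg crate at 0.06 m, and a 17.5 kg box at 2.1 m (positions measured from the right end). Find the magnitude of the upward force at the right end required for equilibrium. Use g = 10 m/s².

Take moments about the left end.
Bag of cement: 29.8 × 10 = 298 N down at 1 m → arm 3.18 m, τ = 298 × 3.18 = 947.6 N·m clockwise.
Crate: 14.4 × 10 = 144 N down at 0.06 m → arm 4.12 m, τ = 144 × 4.12 = 593.3 N·m clockwise.
Box: 17.5 × 10 = 175 N down at 2.1 m → arm 2.08 m, τ = 175 × 2.08 = 364 N·m clockwise.
Net moment of the loads = 1905 N·m clockwise.
The upward force F acts at the right end, arm 4.18 m, giving F × 4.18 counterclockwise.
Balancing moments: F × 4.18 = 1905, giving F = 1905 / 4.18 = 456 N.

F ≈ 456 N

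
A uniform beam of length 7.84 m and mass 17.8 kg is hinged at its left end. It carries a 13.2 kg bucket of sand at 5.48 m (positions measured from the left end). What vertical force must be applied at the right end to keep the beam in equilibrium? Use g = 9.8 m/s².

Choose the left end as the axis so the unknown pivot reaction has zero arm there.
Beam weight: 17.8 × 9.8 = 174.4 N down at 3.92 m → arm 3.92 m, τ = 174.4 × 3.92 = 683.6 N·m clockwise.
Bucket of sand: 13.2 × 9.8 = 129.4 N down at 5.48 m → arm 5.48 m, τ = 129.4 × 5.48 = 709.1 N·m clockwise.
Net moment of the loads = 1393 N·m clockwise.
The upward force F acts at the right end, arm 7.84 m, giving F × 7.84 counterclockwise.
Balancing moments: F × 7.84 = 1393, giving F = 1393 / 7.84 = 178 N.

F ≈ 178 N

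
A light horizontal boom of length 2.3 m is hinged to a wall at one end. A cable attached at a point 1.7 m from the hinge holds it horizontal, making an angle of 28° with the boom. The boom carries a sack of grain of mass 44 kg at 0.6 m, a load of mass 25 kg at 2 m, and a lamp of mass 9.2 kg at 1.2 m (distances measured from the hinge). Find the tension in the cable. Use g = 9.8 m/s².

T ≈ 1070 N

Take moments about the hinge.
Sack of grain: 44 × 9.8 = 431.2 N down at 0.6 m → arm 0.6 m, τ = 431.2 × 0.6 = 258.7 N·m clockwise.
Load: 25 × 9.8 = 245 N down at 2 m → arm 2 m, τ = 245 × 2 = 490 N·m clockwise.
Lamp: 9.2 × 9.8 = 90.16 N down at 1.2 m → arm 1.2 m, τ = 90.16 × 1.2 = 108.2 N·m clockwise.
Total clockwise load moment = 856.9 N·m.
The cable tension T acts at 1.7 m; only its component perpendicular to the boom, T sinθ, produces torque. sin 28° = 0.4695.
For rotational equilibrium, T × 1.7 × 0.4695 = 856.9, so T = 856.9 / 0.7981 = 1070 N.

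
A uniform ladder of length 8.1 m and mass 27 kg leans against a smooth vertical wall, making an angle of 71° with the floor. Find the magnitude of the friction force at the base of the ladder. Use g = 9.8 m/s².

Taking torques about the foot of the ladder:
Ladder weight 27×9.8 = 264.6 N acts at 4.05 m along the ladder; its horizontal arm is 4.05·cos71° = 1.319 m → τ = 349 N·m clockwise.
Wall normal N acts horizontally at the top; its moment arm is the height L sinθ = 8.1·sin71° = 7.659 m, counterclockwise.
For rotational equilibrium, N × 7.659 = 349, so N = 45.6 N.
ΣFx = 0: friction at the foot balances the wall's push, so f = N_wall = 45.6 N.

f ≈ 45.6 N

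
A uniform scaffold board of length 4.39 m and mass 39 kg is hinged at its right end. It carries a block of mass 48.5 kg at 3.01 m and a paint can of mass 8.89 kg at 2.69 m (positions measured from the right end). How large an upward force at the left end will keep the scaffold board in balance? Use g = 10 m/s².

F ≈ 582 N

About the right end:
Beam weight: 39 × 10 = 390 N down at 2.195 m → arm 2.195 m, τ = 390 × 2.195 = 856 N·m counterclockwise.
Block: 48.5 × 10 = 485 N down at 3.01 m → arm 3.01 m, τ = 485 × 3.01 = 1460 N·m counterclockwise.
Paint can: 8.89 × 10 = 88.9 N down at 2.69 m → arm 2.69 m, τ = 88.9 × 2.69 = 239.1 N·m counterclockwise.
Net moment of the loads = 2555 N·m counterclockwise.
The upward force F acts at the left end, arm 4.39 m, giving F × 4.39 clockwise.
Setting net torque to zero: F × 4.39 = 2555 → F = 2555 / 4.39 = 582 N.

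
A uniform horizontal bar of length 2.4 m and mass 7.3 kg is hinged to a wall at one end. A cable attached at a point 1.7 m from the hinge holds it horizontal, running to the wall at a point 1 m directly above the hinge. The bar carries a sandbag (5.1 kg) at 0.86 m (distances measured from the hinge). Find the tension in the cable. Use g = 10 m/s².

T ≈ 153 N

Choose the hinge as the axis so the unknown hinge reaction has zero arm there.
Beam weight: 7.3 × 10 = 73 N down at 1.2 m → arm 1.2 m, τ = 73 × 1.2 = 87.6 N·m clockwise.
Sandbag: 5.1 × 10 = 51 N down at 0.86 m → arm 0.86 m, τ = 51 × 0.86 = 43.86 N·m clockwise.
Total clockwise load moment = 131.5 N·m.
The cable tension T acts at 1.7 m; only its component perpendicular to the bar, T sinθ, produces torque. sinθ = h/√(h²+d²) = 1/√(1²+1.7²) = 0.507.
Setting net torque to zero: T × 1.7 × 0.507 = 131.5 → T = 131.5 / 0.8619 = 153 N.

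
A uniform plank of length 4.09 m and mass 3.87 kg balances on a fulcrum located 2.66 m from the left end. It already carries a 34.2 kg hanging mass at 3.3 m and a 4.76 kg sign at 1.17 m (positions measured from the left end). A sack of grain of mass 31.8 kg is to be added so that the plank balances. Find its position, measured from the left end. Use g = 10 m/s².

x ≈ 2.27 m from the left end

About the fulcrum (at 2.66 m from the left end):
Beam weight: 3.87 × 10 = 38.7 N down at 2.045 m → arm 0.615 m, τ = 38.7 × 0.615 = 23.8 N·m counterclockwise.
Hanging mass: 34.2 × 10 = 342 N down at 3.3 m → arm 0.64 m, τ = 342 × 0.64 = 218.9 N·m clockwise.
Sign: 4.76 × 10 = 47.6 N down at 1.17 m → arm 1.49 m, τ = 47.6 × 1.49 = 70.92 N·m counterclockwise.
Net moment of existing loads = 124.2 N·m clockwise.
The sack of grain weighs 31.8 × 10 = 318 N and must supply an equal counterclockwise moment, so its lever arm about the fulcrum is 124.2 / 318 = 0.391 m.
That puts it at 2.66 − 0.391 = 2.27 m from the left end.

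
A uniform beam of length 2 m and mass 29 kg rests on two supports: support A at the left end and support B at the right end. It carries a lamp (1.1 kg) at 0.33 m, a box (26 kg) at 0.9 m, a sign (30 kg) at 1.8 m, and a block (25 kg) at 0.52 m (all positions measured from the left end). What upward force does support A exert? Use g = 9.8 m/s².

R_A ≈ 502 N

Take moments about support B.
Beam weight: 29 × 9.8 = 284.2 N down at 1 m → arm 1 m, τ = 284.2 × 1 = 284.2 N·m counterclockwise.
Lamp: 1.1 × 9.8 = 10.78 N down at 0.33 m → arm 1.67 m, τ = 10.78 × 1.67 = 18 N·m counterclockwise.
Box: 26 × 9.8 = 254.8 N down at 0.9 m → arm 1.1 m, τ = 254.8 × 1.1 = 280.3 N·m counterclockwise.
Sign: 30 × 9.8 = 294 N down at 1.8 m → arm 0.2 m, τ = 294 × 0.2 = 58.8 N·m counterclockwise.
Block: 25 × 9.8 = 245 N down at 0.52 m → arm 1.48 m, τ = 245 × 1.48 = 362.6 N·m counterclockwise.
Net load moment about support B = 1004 N·m counterclockwise.
Reaction R at support A is upward at 0 m, arm 2 m → moment R × 2 clockwise.
Στ = 0 ⇒ R × 2 = 1004 ⇒ R = 502 N.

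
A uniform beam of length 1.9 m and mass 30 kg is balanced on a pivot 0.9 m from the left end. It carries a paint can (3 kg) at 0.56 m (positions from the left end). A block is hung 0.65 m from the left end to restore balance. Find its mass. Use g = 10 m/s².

Sum moments about the pivot (at 0.9 m from the left end) (the support reaction has zero arm there).
Beam weight: 30 × 10 = 300 N down at 0.95 m → arm 0.05 m, τ = 300 × 0.05 = 15 N·m clockwise.
Paint can: 3 × 10 = 30 N down at 0.56 m → arm 0.34 m, τ = 30 × 0.34 = 10.2 N·m counterclockwise.
Net moment of known loads = 4.8 N·m clockwise.
An unknown mass m at 0.65 m has arm 0.25 m; its moment is m·g·0.25 counterclockwise.
For rotational equilibrium, m × 10 × 0.25 = 4.8, so m = 4.8 / (10 × 0.25) = 1.92 kg.

m ≈ 1.92 kg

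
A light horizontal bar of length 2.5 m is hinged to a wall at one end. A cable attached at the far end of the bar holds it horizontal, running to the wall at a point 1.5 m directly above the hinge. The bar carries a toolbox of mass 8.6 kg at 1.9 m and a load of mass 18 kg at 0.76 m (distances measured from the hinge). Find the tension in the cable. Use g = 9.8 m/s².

T ≈ 229 N

Take moments about the hinge.
Toolbox: 8.6 × 9.8 = 84.28 N down at 1.9 m → arm 1.9 m, τ = 84.28 × 1.9 = 160.1 N·m clockwise.
Load: 18 × 9.8 = 176.4 N down at 0.76 m → arm 0.76 m, τ = 176.4 × 0.76 = 134.1 N·m clockwise.
Total clockwise load moment = 294.2 N·m.
The cable tension T acts at 2.5 m; only its component perpendicular to the bar, T sinθ, produces torque. sinθ = h/√(h²+d²) = 1.5/√(1.5²+2.5²) = 0.5145.
For rotational equilibrium, T × 2.5 × 0.5145 = 294.2, so T = 294.2 / 1.286 = 229 N.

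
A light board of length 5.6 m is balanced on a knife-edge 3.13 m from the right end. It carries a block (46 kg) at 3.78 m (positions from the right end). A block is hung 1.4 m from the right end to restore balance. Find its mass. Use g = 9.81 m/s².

Take moments about the knife-edge (at 3.13 m from the right end).
Block: 46 × 9.81 = 451.3 N down at 3.78 m → arm 0.65 m, τ = 451.3 × 0.65 = 293.3 N·m counterclockwise.
Net moment of known loads = 293.3 N·m counterclockwise.
An unknown mass m at 1.4 m has arm 1.73 m; its moment is m·g·1.73 clockwise.
For rotational equilibrium, m × 9.81 × 1.73 = 293.3, so m = 293.3 / (9.81 × 1.73) = 17.3 kg.

m ≈ 17.3 kg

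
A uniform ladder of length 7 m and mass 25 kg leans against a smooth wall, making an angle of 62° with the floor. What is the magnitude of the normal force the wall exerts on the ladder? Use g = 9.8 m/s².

Take moments about the foot of the ladder.
Ladder weight 25×9.8 = 245 N acts at 3.5 m along the ladder; its horizontal arm is 3.5·cos62° = 1.643 m → τ = 402.5 N·m clockwise.
Wall normal N acts horizontally at the top; its moment arm is the height L sinθ = 7·sin62° = 6.181 m, counterclockwise.
Στ = 0 ⇒ N × 6.181 = 402.5 ⇒ N = 65.1 N.

N_wall ≈ 65.1 N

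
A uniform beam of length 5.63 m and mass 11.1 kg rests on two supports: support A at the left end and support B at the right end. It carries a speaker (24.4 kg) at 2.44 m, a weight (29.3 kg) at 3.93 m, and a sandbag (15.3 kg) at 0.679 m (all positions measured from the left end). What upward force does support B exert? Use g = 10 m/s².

About support A:
Beam weight: 11.1 × 10 = 111 N down at 2.815 m → arm 2.815 m, τ = 111 × 2.815 = 312.5 N·m clockwise.
Speaker: 24.4 × 10 = 244 N down at 2.44 m → arm 2.44 m, τ = 244 × 2.44 = 595.4 N·m clockwise.
Weight: 29.3 × 10 = 293 N down at 3.93 m → arm 3.93 m, τ = 293 × 3.93 = 1151 N·m clockwise.
Sandbag: 15.3 × 10 = 153 N down at 0.679 m → arm 0.679 m, τ = 153 × 0.679 = 103.9 N·m clockwise.
Net load moment about support A = 2163 N·m clockwise.
Reaction R at support B is upward at 5.63 m, arm 5.63 m → moment R × 5.63 counterclockwise.
Στ = 0 ⇒ R × 5.63 = 2163 ⇒ R = 384 N.

R_B ≈ 384 N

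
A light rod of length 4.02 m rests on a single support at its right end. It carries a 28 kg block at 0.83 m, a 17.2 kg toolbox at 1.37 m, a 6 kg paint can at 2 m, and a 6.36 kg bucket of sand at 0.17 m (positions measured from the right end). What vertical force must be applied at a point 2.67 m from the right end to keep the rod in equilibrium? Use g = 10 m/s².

About the right end:
Block: 28 × 10 = 280 N down at 0.83 m → arm 0.83 m, τ = 280 × 0.83 = 232.4 N·m counterclockwise.
Toolbox: 17.2 × 10 = 172 N down at 1.37 m → arm 1.37 m, τ = 172 × 1.37 = 235.6 N·m counterclockwise.
Paint can: 6 × 10 = 60 N down at 2 m → arm 2 m, τ = 60 × 2 = 120 N·m counterclockwise.
Bucket of sand: 6.36 × 10 = 63.6 N down at 0.17 m → arm 0.17 m, τ = 63.6 × 0.17 = 10.81 N·m counterclockwise.
Net moment of the loads = 598.8 N·m counterclockwise.
The upward force F acts at a point 2.67 m from the right end, arm 2.67 m, giving F × 2.67 clockwise.
For rotational equilibrium, F × 2.67 = 598.8, so F = 598.8 / 2.67 = 224 N.

F ≈ 224 N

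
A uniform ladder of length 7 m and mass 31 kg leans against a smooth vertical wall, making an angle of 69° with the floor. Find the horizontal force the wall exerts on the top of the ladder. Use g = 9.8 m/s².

Take moments about the foot of the ladder.
Ladder weight 31×9.8 = 303.8 N acts at 3.5 m along the ladder; its horizontal arm is 3.5·cos69° = 1.254 m → τ = 381 N·m clockwise.
Wall normal N acts horizontally at the top; its moment arm is the height L sinθ = 7·sin69° = 6.535 m, counterclockwise.
Balancing moments: N × 6.535 = 381, giving N = 58.3 N.

N_wall ≈ 58.3 N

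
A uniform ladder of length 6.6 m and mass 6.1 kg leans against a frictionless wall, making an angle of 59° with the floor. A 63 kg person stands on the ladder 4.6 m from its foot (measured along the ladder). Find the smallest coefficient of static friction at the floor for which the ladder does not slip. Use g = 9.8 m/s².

μ_min ≈ 0.408

About the foot of the ladder:
Ladder weight 6.1×9.8 = 59.78 N acts at 3.3 m along the ladder; its horizontal arm is 3.3·cos59° = 1.7 m → τ = 101.6 N·m clockwise.
Person: 63×9.8 = 617.4 N at 4.6 m → arm 2.369 m → τ = 1463 N·m clockwise.
Wall normal N acts horizontally at the top; its moment arm is the height L sinθ = 6.6·sin59° = 5.657 m, counterclockwise.
Balancing moments: N × 5.657 = 1565, giving N = 276.6 N.
ΣFx = 0 ⇒ f = N_wall = 276.6 N. ΣFy = 0 ⇒ N_floor = 677.2 N.
μ_min = f / N_floor = 276.6 / 677.2 = 0.408.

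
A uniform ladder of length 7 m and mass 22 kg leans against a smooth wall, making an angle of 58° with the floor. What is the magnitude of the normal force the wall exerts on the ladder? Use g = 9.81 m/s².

N_wall ≈ 67.4 N

About the foot of the ladder:
Ladder weight 22×9.81 = 215.8 N acts at 3.5 m along the ladder; its horizontal arm is 3.5·cos58° = 1.855 m → τ = 400.3 N·m clockwise.
Wall normal N acts horizontally at the top; its moment arm is the height L sinθ = 7·sin58° = 5.936 m, counterclockwise.
Balancing moments: N × 5.936 = 400.3, giving N = 67.4 N.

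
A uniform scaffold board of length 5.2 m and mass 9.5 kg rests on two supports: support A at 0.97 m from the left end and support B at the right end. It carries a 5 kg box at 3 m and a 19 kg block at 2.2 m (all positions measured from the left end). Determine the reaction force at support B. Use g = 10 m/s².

Take moments about support A.
Beam weight: 9.5 × 10 = 95 N down at 2.6 m → arm 1.63 m, τ = 95 × 1.63 = 154.8 N·m clockwise.
Box: 5 × 10 = 50 N down at 3 m → arm 2.03 m, τ = 50 × 2.03 = 101.5 N·m clockwise.
Block: 19 × 10 = 190 N down at 2.2 m → arm 1.23 m, τ = 190 × 1.23 = 233.7 N·m clockwise.
Net load moment about support A = 490 N·m clockwise.
Reaction R at support B is upward at 5.2 m, arm 4.23 m → moment R × 4.23 counterclockwise.
Setting net torque to zero: R × 4.23 = 490 → R = 116 N.

R_B ≈ 116 N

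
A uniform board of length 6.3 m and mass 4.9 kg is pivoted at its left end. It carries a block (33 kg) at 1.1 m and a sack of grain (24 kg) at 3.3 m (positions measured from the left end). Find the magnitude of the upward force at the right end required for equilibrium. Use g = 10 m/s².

F ≈ 208 N

Sum moments about the left end (the unknown pivot reaction has zero arm there).
Beam weight: 4.9 × 10 = 49 N down at 3.15 m → arm 3.15 m, τ = 49 × 3.15 = 154.3 N·m clockwise.
Block: 33 × 10 = 330 N down at 1.1 m → arm 1.1 m, τ = 330 × 1.1 = 363 N·m clockwise.
Sack of grain: 24 × 10 = 240 N down at 3.3 m → arm 3.3 m, τ = 240 × 3.3 = 792 N·m clockwise.
Net moment of the loads = 1309 N·m clockwise.
The upward force F acts at the right end, arm 6.3 m, giving F × 6.3 counterclockwise.
Balancing moments: F × 6.3 = 1309, giving F = 1309 / 6.3 = 208 N.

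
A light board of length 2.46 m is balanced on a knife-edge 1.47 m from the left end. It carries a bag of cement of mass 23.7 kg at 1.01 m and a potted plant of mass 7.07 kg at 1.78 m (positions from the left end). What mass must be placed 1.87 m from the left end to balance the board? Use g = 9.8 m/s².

Choose the knife-edge (at 1.47 m from the left end) as the axis so the support reaction has zero arm there.
Bag of cement: 23.7 × 9.8 = 232.3 N down at 1.01 m → arm 0.46 m, τ = 232.3 × 0.46 = 106.9 N·m counterclockwise.
Potted plant: 7.07 × 9.8 = 69.29 N down at 1.78 m → arm 0.31 m, τ = 69.29 × 0.31 = 21.48 N·m clockwise.
Net moment of known loads = 85.42 N·m counterclockwise.
An unknown mass m at 1.87 m has arm 0.4 m; its moment is m·g·0.4 clockwise.
Balancing moments: m × 9.8 × 0.4 = 85.42, giving m = 85.42 / (9.8 × 0.4) = 21.8 kg.

m ≈ 21.8 kg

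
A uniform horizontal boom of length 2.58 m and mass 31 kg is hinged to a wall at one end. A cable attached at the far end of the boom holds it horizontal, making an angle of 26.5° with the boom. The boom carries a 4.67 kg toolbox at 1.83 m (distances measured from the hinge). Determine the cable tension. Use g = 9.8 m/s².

T ≈ 413 N

Choose the hinge as the axis so the unknown hinge reaction has zero arm there.
Beam weight: 31 × 9.8 = 303.8 N down at 1.29 m → arm 1.29 m, τ = 303.8 × 1.29 = 391.9 N·m clockwise.
Toolbox: 4.67 × 9.8 = 45.77 N down at 1.83 m → arm 1.83 m, τ = 45.77 × 1.83 = 83.76 N·m clockwise.
Total clockwise load moment = 475.7 N·m.
The cable tension T acts at 2.58 m; only its component perpendicular to the boom, T sinθ, produces torque. sin 26.5° = 0.4462.
For rotational equilibrium, T × 2.58 × 0.4462 = 475.7, so T = 475.7 / 1.151 = 413 N.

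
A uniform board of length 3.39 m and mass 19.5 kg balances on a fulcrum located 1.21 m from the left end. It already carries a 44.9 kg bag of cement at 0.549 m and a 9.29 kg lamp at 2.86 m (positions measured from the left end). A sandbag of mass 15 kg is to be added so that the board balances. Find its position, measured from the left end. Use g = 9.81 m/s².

x ≈ 1.54 m from the left end

About the fulcrum (at 1.21 m from the left end):
Beam weight: 19.5 × 9.81 = 191.3 N down at 1.695 m → arm 0.485 m, τ = 191.3 × 0.485 = 92.78 N·m clockwise.
Bag of cement: 44.9 × 9.81 = 440.5 N down at 0.549 m → arm 0.661 m, τ = 440.5 × 0.661 = 291.2 N·m counterclockwise.
Lamp: 9.29 × 9.81 = 91.13 N down at 2.86 m → arm 1.65 m, τ = 91.13 × 1.65 = 150.4 N·m clockwise.
Net moment of existing loads = 48.02 N·m counterclockwise.
The sandbag weighs 15 × 9.81 = 147.2 N and must supply an equal clockwise moment, so its lever arm about the fulcrum is 48.02 / 147.2 = 0.326 m.
That puts it at 1.21 + 0.326 = 1.54 m from the left end.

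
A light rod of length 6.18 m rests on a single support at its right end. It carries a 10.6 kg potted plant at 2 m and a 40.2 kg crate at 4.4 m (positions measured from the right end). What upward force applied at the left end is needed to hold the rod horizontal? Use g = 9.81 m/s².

Taking torques about the right end:
Potted plant: 10.6 × 9.81 = 104 N down at 2 m → arm 2 m, τ = 104 × 2 = 208 N·m counterclockwise.
Crate: 40.2 × 9.81 = 394.4 N down at 4.4 m → arm 4.4 m, τ = 394.4 × 4.4 = 1735 N·m counterclockwise.
Net moment of the loads = 1943 N·m counterclockwise.
The upward force F acts at the left end, arm 6.18 m, giving F × 6.18 clockwise.
Setting net torque to zero: F × 6.18 = 1943 → F = 1943 / 6.18 = 314 N.

F ≈ 314 N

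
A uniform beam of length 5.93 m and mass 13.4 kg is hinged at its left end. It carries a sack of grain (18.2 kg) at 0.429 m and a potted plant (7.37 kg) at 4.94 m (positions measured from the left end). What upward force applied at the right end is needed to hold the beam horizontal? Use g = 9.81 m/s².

F ≈ 139 N

Take moments about the left end.
Beam weight: 13.4 × 9.81 = 131.5 N down at 2.965 m → arm 2.965 m, τ = 131.5 × 2.965 = 389.9 N·m clockwise.
Sack of grain: 18.2 × 9.81 = 178.5 N down at 0.429 m → arm 0.429 m, τ = 178.5 × 0.429 = 76.58 N·m clockwise.
Potted plant: 7.37 × 9.81 = 72.3 N down at 4.94 m → arm 4.94 m, τ = 72.3 × 4.94 = 357.2 N·m clockwise.
Net moment of the loads = 823.7 N·m clockwise.
The upward force F acts at the right end, arm 5.93 m, giving F × 5.93 counterclockwise.
Balancing moments: F × 5.93 = 823.7, giving F = 823.7 / 5.93 = 139 N.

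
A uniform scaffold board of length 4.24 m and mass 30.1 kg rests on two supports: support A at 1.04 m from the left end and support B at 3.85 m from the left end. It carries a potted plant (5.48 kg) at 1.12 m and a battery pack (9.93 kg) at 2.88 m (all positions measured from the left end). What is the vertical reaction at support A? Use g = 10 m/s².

Choose support B as the axis so its reaction then has zero moment arm.
Beam weight: 30.1 × 10 = 301 N down at 2.12 m → arm 1.73 m, τ = 301 × 1.73 = 520.7 N·m counterclockwise.
Potted plant: 5.48 × 10 = 54.8 N down at 1.12 m → arm 2.73 m, τ = 54.8 × 2.73 = 149.6 N·m counterclockwise.
Battery pack: 9.93 × 10 = 99.3 N down at 2.88 m → arm 0.97 m, τ = 99.3 × 0.97 = 96.32 N·m counterclockwise.
Net load moment about support B = 766.6 N·m counterclockwise.
Reaction R at support A is upward at 1.04 m, arm 2.81 m → moment R × 2.81 clockwise.
For rotational equilibrium, R × 2.81 = 766.6, so R = 273 N.

R_A ≈ 273 N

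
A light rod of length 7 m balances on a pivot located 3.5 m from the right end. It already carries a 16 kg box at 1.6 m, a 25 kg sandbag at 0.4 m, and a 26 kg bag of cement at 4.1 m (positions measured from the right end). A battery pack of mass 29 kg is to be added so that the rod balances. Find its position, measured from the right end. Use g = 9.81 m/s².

x ≈ 6.68 m from the right end

Taking torques about the pivot (at 3.5 m from the right end):
Box: 16 × 9.81 = 157 N down at 1.6 m → arm 1.9 m, τ = 157 × 1.9 = 298.3 N·m clockwise.
Sandbag: 25 × 9.81 = 245.2 N down at 0.4 m → arm 3.1 m, τ = 245.2 × 3.1 = 760.1 N·m clockwise.
Bag of cement: 26 × 9.81 = 255.1 N down at 4.1 m → arm 0.6 m, τ = 255.1 × 0.6 = 153.1 N·m counterclockwise.
Net moment of existing loads = 905.3 N·m clockwise.
The battery pack weighs 29 × 9.81 = 284.5 N and must supply an equal counterclockwise moment, so its lever arm about the pivot is 905.3 / 284.5 = 3.18 m.
That puts it at 3.5 + 3.18 = 6.68 m from the right end.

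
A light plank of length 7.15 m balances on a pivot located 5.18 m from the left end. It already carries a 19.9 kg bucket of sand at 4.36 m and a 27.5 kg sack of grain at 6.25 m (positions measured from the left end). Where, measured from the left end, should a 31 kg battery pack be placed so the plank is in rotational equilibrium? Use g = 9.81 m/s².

x ≈ 4.76 m from the left end

Sum moments about the pivot (at 5.18 m from the left end) (the support reaction has zero arm there).
Bucket of sand: 19.9 × 9.81 = 195.2 N down at 4.36 m → arm 0.82 m, τ = 195.2 × 0.82 = 160.1 N·m counterclockwise.
Sack of grain: 27.5 × 9.81 = 269.8 N down at 6.25 m → arm 1.07 m, τ = 269.8 × 1.07 = 288.7 N·m clockwise.
Net moment of existing loads = 128.6 N·m clockwise.
The battery pack weighs 31 × 9.81 = 304.1 N and must supply an equal counterclockwise moment, so its lever arm about the pivot is 128.6 / 304.1 = 0.423 m.
That puts it at 5.18 − 0.423 = 4.76 m from the left end.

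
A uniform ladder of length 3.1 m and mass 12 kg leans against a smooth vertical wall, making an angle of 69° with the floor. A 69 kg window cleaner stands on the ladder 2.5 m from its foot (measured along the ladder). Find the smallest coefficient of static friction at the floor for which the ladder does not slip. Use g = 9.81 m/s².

Take moments about the foot of the ladder.
Ladder weight 12×9.81 = 117.7 N acts at 1.55 m along the ladder; its horizontal arm is 1.55·cos69° = 0.5555 m → τ = 65.38 N·m clockwise.
Window cleaner: 69×9.81 = 676.9 N at 2.5 m → arm 0.8959 m → τ = 606.4 N·m clockwise.
Wall normal N acts horizontally at the top; its moment arm is the height L sinθ = 3.1·sin69° = 2.894 m, counterclockwise.
Στ = 0 ⇒ N × 2.894 = 671.8 ⇒ N = 232.1 N.
ΣFx = 0 ⇒ f = N_wall = 232.1 N. ΣFy = 0 ⇒ N_floor = 794.6 N.
μ_min = f / N_floor = 232.1 / 794.6 = 0.292.

μ_min ≈ 0.292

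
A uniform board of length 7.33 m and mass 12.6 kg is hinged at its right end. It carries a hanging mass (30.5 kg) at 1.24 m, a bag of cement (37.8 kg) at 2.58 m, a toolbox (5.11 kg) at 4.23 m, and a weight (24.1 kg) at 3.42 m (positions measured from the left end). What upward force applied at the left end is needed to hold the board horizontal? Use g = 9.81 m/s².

F ≈ 698 N

Take moments about the right end.
Beam weight: 12.6 × 9.81 = 123.6 N down at 3.665 m → arm 3.665 m, τ = 123.6 × 3.665 = 453 N·m counterclockwise.
Hanging mass: 30.5 × 9.81 = 299.2 N down at 1.24 m → arm 6.09 m, τ = 299.2 × 6.09 = 1822 N·m counterclockwise.
Bag of cement: 37.8 × 9.81 = 370.8 N down at 2.58 m → arm 4.75 m, τ = 370.8 × 4.75 = 1761 N·m counterclockwise.
Toolbox: 5.11 × 9.81 = 50.13 N down at 4.23 m → arm 3.1 m, τ = 50.13 × 3.1 = 155.4 N·m counterclockwise.
Weight: 24.1 × 9.81 = 236.4 N down at 3.42 m → arm 3.91 m, τ = 236.4 × 3.91 = 924.3 N·m counterclockwise.
Net moment of the loads = 5116 N·m counterclockwise.
The upward force F acts at the left end, arm 7.33 m, giving F × 7.33 clockwise.
Στ = 0 ⇒ F × 7.33 = 5116 ⇒ F = 5116 / 7.33 = 698 N.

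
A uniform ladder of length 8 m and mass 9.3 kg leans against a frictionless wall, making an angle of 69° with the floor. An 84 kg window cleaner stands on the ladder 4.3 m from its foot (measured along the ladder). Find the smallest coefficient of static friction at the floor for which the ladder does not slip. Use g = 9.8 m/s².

μ_min ≈ 0.205

Sum moments about the foot of the ladder (the floor normal and friction both act there and drop out).
Ladder weight 9.3×9.8 = 91.14 N acts at 4 m along the ladder; its horizontal arm is 4·cos69° = 1.433 m → τ = 130.6 N·m clockwise.
Window cleaner: 84×9.8 = 823.2 N at 4.3 m → arm 1.541 m → τ = 1269 N·m clockwise.
Wall normal N acts horizontally at the top; its moment arm is the height L sinθ = 8·sin69° = 7.469 m, counterclockwise.
Στ = 0 ⇒ N × 7.469 = 1400 ⇒ N = 187.4 N.
ΣFx = 0 ⇒ f = N_wall = 187.4 N. ΣFy = 0 ⇒ N_floor = 914.3 N.
μ_min = f / N_floor = 187.4 / 914.3 = 0.205.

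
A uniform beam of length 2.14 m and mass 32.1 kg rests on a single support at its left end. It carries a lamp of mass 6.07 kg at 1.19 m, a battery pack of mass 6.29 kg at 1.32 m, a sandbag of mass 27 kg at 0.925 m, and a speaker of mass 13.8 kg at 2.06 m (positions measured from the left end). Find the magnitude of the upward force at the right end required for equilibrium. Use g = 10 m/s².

F ≈ 483 N

Sum moments about the left end (the unknown pivot reaction has zero arm there).
Beam weight: 32.1 × 10 = 321 N down at 1.07 m → arm 1.07 m, τ = 321 × 1.07 = 343.5 N·m clockwise.
Lamp: 6.07 × 10 = 60.7 N down at 1.19 m → arm 1.19 m, τ = 60.7 × 1.19 = 72.23 N·m clockwise.
Battery pack: 6.29 × 10 = 62.9 N down at 1.32 m → arm 1.32 m, τ = 62.9 × 1.32 = 83.03 N·m clockwise.
Sandbag: 27 × 10 = 270 N down at 0.925 m → arm 0.925 m, τ = 270 × 0.925 = 249.8 N·m clockwise.
Speaker: 13.8 × 10 = 138 N down at 2.06 m → arm 2.06 m, τ = 138 × 2.06 = 284.3 N·m clockwise.
Net moment of the loads = 1033 N·m clockwise.
The upward force F acts at the right end, arm 2.14 m, giving F × 2.14 counterclockwise.
For rotational equilibrium, F × 2.14 = 1033, so F = 1033 / 2.14 = 483 N.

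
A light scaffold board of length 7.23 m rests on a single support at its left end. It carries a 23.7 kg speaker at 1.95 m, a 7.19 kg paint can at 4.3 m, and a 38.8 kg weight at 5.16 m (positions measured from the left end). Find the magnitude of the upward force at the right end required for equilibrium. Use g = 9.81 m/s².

F ≈ 376 N

Taking torques about the left end:
Speaker: 23.7 × 9.81 = 232.5 N down at 1.95 m → arm 1.95 m, τ = 232.5 × 1.95 = 453.4 N·m clockwise.
Paint can: 7.19 × 9.81 = 70.53 N down at 4.3 m → arm 4.3 m, τ = 70.53 × 4.3 = 303.3 N·m clockwise.
Weight: 38.8 × 9.81 = 380.6 N down at 5.16 m → arm 5.16 m, τ = 380.6 × 5.16 = 1964 N·m clockwise.
Net moment of the loads = 2721 N·m clockwise.
The upward force F acts at the right end, arm 7.23 m, giving F × 7.23 counterclockwise.
Balancing moments: F × 7.23 = 2721, giving F = 2721 / 7.23 = 376 N.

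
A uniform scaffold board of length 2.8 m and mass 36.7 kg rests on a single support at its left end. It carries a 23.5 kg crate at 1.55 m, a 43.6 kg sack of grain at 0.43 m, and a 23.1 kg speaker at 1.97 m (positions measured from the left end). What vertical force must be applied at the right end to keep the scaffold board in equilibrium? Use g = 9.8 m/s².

F ≈ 532 N

Sum moments about the left end (the unknown pivot reaction has zero arm there).
Beam weight: 36.7 × 9.8 = 359.7 N down at 1.4 m → arm 1.4 m, τ = 359.7 × 1.4 = 503.6 N·m clockwise.
Crate: 23.5 × 9.8 = 230.3 N down at 1.55 m → arm 1.55 m, τ = 230.3 × 1.55 = 357 N·m clockwise.
Sack of grain: 43.6 × 9.8 = 427.3 N down at 0.43 m → arm 0.43 m, τ = 427.3 × 0.43 = 183.7 N·m clockwise.
Speaker: 23.1 × 9.8 = 226.4 N down at 1.97 m → arm 1.97 m, τ = 226.4 × 1.97 = 446 N·m clockwise.
Net moment of the loads = 1490 N·m clockwise.
The upward force F acts at the right end, arm 2.8 m, giving F × 2.8 counterclockwise.
For rotational equilibrium, F × 2.8 = 1490, so F = 1490 / 2.8 = 532 N.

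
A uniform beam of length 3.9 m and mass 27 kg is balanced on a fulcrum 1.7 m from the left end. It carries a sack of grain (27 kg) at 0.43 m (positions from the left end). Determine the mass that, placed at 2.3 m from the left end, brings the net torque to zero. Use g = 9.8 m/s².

m ≈ 45.9 kg

Sum moments about the fulcrum (at 1.7 m from the left end) (the support reaction has zero arm there).
Beam weight: 27 × 9.8 = 264.6 N down at 1.95 m → arm 0.25 m, τ = 264.6 × 0.25 = 66.15 N·m clockwise.
Sack of grain: 27 × 9.8 = 264.6 N down at 0.43 m → arm 1.27 m, τ = 264.6 × 1.27 = 336 N·m counterclockwise.
Net moment of known loads = 269.9 N·m counterclockwise.
An unknown mass m at 2.3 m has arm 0.6 m; its moment is m·g·0.6 clockwise.
Balancing moments: m × 9.8 × 0.6 = 269.9, giving m = 269.9 / (9.8 × 0.6) = 45.9 kg.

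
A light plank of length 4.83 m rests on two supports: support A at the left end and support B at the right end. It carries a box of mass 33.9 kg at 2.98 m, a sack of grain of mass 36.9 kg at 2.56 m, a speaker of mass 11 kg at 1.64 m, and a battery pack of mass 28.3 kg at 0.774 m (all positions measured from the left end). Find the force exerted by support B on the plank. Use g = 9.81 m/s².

About support A:
Box: 33.9 × 9.81 = 332.6 N down at 2.98 m → arm 2.98 m, τ = 332.6 × 2.98 = 991.1 N·m clockwise.
Sack of grain: 36.9 × 9.81 = 362 N down at 2.56 m → arm 2.56 m, τ = 362 × 2.56 = 926.7 N·m clockwise.
Speaker: 11 × 9.81 = 107.9 N down at 1.64 m → arm 1.64 m, τ = 107.9 × 1.64 = 177 N·m clockwise.
Battery pack: 28.3 × 9.81 = 277.6 N down at 0.774 m → arm 0.774 m, τ = 277.6 × 0.774 = 214.9 N·m clockwise.
Net load moment about support A = 2310 N·m clockwise.
Reaction R at support B is upward at 4.83 m, arm 4.83 m → moment R × 4.83 counterclockwise.
For rotational equilibrium, R × 4.83 = 2310, so R = 478 N.

R_B ≈ 478 N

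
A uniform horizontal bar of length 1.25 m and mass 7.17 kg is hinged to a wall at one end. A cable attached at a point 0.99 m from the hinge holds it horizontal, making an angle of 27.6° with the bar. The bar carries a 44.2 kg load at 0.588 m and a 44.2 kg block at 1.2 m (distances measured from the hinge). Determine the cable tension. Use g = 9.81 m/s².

T ≈ 1790 N

Choose the hinge as the axis so the unknown hinge reaction has zero arm there.
Beam weight: 7.17 × 9.81 = 70.34 N down at 0.625 m → arm 0.625 m, τ = 70.34 × 0.625 = 43.96 N·m clockwise.
Load: 44.2 × 9.81 = 433.6 N down at 0.588 m → arm 0.588 m, τ = 433.6 × 0.588 = 255 N·m clockwise.
Block: 44.2 × 9.81 = 433.6 N down at 1.2 m → arm 1.2 m, τ = 433.6 × 1.2 = 520.3 N·m clockwise.
Total clockwise load moment = 819.3 N·m.
The cable tension T acts at 0.99 m; only its component perpendicular to the bar, T sinθ, produces torque. sin 27.6° = 0.4633.
For rotational equilibrium, T × 0.99 × 0.4633 = 819.3, so T = 819.3 / 0.4587 = 1790 N.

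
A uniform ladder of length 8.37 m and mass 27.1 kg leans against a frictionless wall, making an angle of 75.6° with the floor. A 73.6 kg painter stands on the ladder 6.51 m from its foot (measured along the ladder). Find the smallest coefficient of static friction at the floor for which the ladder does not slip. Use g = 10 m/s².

μ_min ≈ 0.181

About the foot of the ladder:
Ladder weight 27.1×10 = 271 N acts at 4.185 m along the ladder; its horizontal arm is 4.185·cos75.6° = 1.041 m → τ = 282.1 N·m clockwise.
Painter: 73.6×10 = 736 N at 6.51 m → arm 1.619 m → τ = 1192 N·m clockwise.
Wall normal N acts horizontally at the top; its moment arm is the height L sinθ = 8.37·sin75.6° = 8.107 m, counterclockwise.
Balancing moments: N × 8.107 = 1474, giving N = 181.8 N.
ΣFx = 0 ⇒ f = N_wall = 181.8 N. ΣFy = 0 ⇒ N_floor = 1007 N.
μ_min = f / N_floor = 181.8 / 1007 = 0.181.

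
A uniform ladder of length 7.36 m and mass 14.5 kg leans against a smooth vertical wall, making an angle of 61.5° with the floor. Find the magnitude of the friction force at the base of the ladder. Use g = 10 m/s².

Choose the foot of the ladder as the axis so the floor normal and friction both act there and drop out.
Ladder weight 14.5×10 = 145 N acts at 3.68 m along the ladder; its horizontal arm is 3.68·cos61.5° = 1.756 m → τ = 254.6 N·m clockwise.
Wall normal N acts horizontally at the top; its moment arm is the height L sinθ = 7.36·sin61.5° = 6.468 m, counterclockwise.
Στ = 0 ⇒ N × 6.468 = 254.6 ⇒ N = 39.4 N.
ΣFx = 0: friction at the foot balances the wall's push, so f = N_wall = 39.4 N.

f ≈ 39.4 N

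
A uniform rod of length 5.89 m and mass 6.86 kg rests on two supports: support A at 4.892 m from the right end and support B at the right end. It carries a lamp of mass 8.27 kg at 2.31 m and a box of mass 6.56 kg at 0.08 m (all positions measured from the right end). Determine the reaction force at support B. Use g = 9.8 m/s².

R_B ≈ 133 N

Take moments about support A.
Beam weight: 6.86 × 9.8 = 67.23 N down at 2.945 m → arm 1.947 m, τ = 67.23 × 1.947 = 130.9 N·m clockwise.
Lamp: 8.27 × 9.8 = 81.05 N down at 2.31 m → arm 2.582 m, τ = 81.05 × 2.582 = 209.3 N·m clockwise.
Box: 6.56 × 9.8 = 64.29 N down at 0.08 m → arm 4.812 m, τ = 64.29 × 4.812 = 309.4 N·m clockwise.
Net load moment about support A = 649.6 N·m clockwise.
Reaction R at support B is upward at 0 m, arm 4.892 m → moment R × 4.892 counterclockwise.
Balancing moments: R × 4.892 = 649.6, giving R = 133 N.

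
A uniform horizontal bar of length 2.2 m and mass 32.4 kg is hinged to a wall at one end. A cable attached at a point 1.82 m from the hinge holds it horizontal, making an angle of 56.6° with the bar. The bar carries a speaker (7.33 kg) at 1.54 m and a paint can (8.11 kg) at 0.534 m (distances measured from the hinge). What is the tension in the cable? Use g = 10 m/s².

Taking torques about the hinge:
Beam weight: 32.4 × 10 = 324 N down at 1.1 m → arm 1.1 m, τ = 324 × 1.1 = 356.4 N·m clockwise.
Speaker: 7.33 × 10 = 73.3 N down at 1.54 m → arm 1.54 m, τ = 73.3 × 1.54 = 112.9 N·m clockwise.
Paint can: 8.11 × 10 = 81.1 N down at 0.534 m → arm 0.534 m, τ = 81.1 × 0.534 = 43.31 N·m clockwise.
Total clockwise load moment = 512.6 N·m.
The cable tension T acts at 1.82 m; only its component perpendicular to the bar, T sinθ, produces torque. sin 56.6° = 0.8348.
Setting net torque to zero: T × 1.82 × 0.8348 = 512.6 → T = 512.6 / 1.519 = 337 N.

T ≈ 337 N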